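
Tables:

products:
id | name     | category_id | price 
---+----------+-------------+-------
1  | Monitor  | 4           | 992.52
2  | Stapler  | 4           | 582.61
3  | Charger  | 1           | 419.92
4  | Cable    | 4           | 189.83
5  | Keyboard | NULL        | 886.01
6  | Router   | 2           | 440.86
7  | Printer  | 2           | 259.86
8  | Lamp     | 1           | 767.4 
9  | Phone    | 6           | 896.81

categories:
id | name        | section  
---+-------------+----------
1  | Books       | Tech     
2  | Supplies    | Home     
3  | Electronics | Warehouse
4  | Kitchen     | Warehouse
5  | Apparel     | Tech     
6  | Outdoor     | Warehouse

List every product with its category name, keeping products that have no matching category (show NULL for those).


LEFT JOIN keeps every row from products (the left table); where category_id has no match in categories, the category columns become NULL. Walk through each product:
  - product 1 (Monitor): category_id=4 -> matches Kitchen
  - product 2 (Stapler): category_id=4 -> matches Kitchen
  - product 3 (Charger): category_id=1 -> matches Books
  - product 4 (Cable): category_id=4 -> matches Kitchen
  - product 5 (Keyboard): category_id=NULL, no match -> kept with NULL
  - product 6 (Router): category_id=2 -> matches Supplies
  - product 7 (Printer): category_id=2 -> matches Supplies
  - product 8 (Lamp): category_id=1 -> matches Books
  - product 9 (Phone): category_id=6 -> matches Outdoor
All 9 rows appear; 1 has NULL category.

SQL:
SELECT a.name, b.name AS category
FROM products a
LEFT JOIN categories b ON a.category_id = b.id

Result:
name     | category
---------+---------
Monitor  | Kitchen 
Stapler  | Kitchen 
Charger  | Books   
Cable    | Kitchen 
Keyboard | NULL    
Router   | Supplies
Printer  | Supplies
Lamp     | Books   
Phone    | Outdoor 


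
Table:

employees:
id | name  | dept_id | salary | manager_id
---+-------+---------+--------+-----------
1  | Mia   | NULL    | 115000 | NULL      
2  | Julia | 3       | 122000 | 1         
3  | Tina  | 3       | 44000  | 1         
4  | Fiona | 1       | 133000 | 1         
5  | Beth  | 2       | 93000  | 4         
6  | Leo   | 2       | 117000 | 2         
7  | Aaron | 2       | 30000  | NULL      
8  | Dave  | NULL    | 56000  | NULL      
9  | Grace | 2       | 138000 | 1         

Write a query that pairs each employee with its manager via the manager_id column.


This is a self-join: employees is joined to a second copy of itself, matching each row's manager_id to another row's id. Use LEFT JOIN so rows with manager_id=NULL are kept.
  - employee 1 (Mia): manager_id=NULL -> NULL
  - employee 2 (Julia): manager_id=1 -> Mia
  - employee 3 (Tina): manager_id=1 -> Mia
  - employee 4 (Fiona): manager_id=1 -> Mia
  - employee 5 (Beth): manager_id=4 -> Fiona
  - employee 6 (Leo): manager_id=2 -> Julia
  - employee 7 (Aaron): manager_id=NULL -> NULL
  - employee 8 (Dave): manager_id=NULL -> NULL
  - employee 9 (Grace): manager_id=1 -> Mia

SQL:
SELECT a.name AS item, b.name AS manager
FROM employees a
LEFT JOIN employees b ON a.manager_id = b.id

Result:
item  | manager
------+--------
Mia   | NULL   
Julia | Mia    
Tina  | Mia    
Fiona | Mia    
Beth  | Fiona  
Leo   | Julia  
Aaron | NULL   
Dave  | NULL   
Grace | Mia    


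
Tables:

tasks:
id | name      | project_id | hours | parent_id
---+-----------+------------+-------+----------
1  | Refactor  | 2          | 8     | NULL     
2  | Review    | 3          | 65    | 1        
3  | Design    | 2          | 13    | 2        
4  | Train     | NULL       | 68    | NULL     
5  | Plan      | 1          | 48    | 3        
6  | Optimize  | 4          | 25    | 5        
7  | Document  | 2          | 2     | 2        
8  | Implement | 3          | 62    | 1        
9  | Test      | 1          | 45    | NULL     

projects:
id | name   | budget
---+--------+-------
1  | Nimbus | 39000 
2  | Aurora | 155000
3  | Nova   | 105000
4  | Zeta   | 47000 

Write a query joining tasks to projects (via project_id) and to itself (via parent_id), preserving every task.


Two LEFT JOINs from the same base table tasks: one to projects via project_id, one to tasks itself via parent_id. Both are LEFT so every task is preserved.
Match against projects:
  - task 1 (Refactor): project_id=2 -> matches Aurora
  - task 2 (Review): project_id=3 -> matches Nova
  - task 3 (Design): project_id=2 -> matches Aurora
  - task 4 (Train): project_id=NULL, no match -> kept with NULL
  - task 5 (Plan): project_id=1 -> matches Nimbus
  - task 6 (Optimize): project_id=4 -> matches Zeta
  - task 7 (Document): project_id=2 -> matches Aurora
  - task 8 (Implement): project_id=3 -> matches Nova
  - task 9 (Test): project_id=1 -> matches Nimbus
Match against tasks (self):
  - task 1 (Refactor): parent_id=NULL -> NULL
  - task 2 (Review): parent_id=1 -> Refactor
  - task 3 (Design): parent_id=2 -> Review
  - task 4 (Train): parent_id=NULL -> NULL
  - task 5 (Plan): parent_id=3 -> Design
  - task 6 (Optimize): parent_id=5 -> Plan
  - task 7 (Document): parent_id=2 -> Review
  - task 8 (Implement): parent_id=1 -> Refactor
  - task 9 (Test): parent_id=NULL -> NULL

SQL:
SELECT a.name, b.name AS project, c.name AS parent
FROM tasks a
LEFT JOIN projects b ON a.project_id = b.id
LEFT JOIN tasks c ON a.parent_id = c.id

Result:
name      | project | parent  
----------+---------+---------
Refactor  | Aurora  | NULL    
Review    | Nova    | Refactor
Design    | Aurora  | Review  
Train     | NULL    | NULL    
Plan      | Nimbus  | Design  
Optimize  | Zeta    | Plan    
Document  | Aurora  | Review  
Implement | Nova    | Refactor
Test      | Nimbus  | NULL    


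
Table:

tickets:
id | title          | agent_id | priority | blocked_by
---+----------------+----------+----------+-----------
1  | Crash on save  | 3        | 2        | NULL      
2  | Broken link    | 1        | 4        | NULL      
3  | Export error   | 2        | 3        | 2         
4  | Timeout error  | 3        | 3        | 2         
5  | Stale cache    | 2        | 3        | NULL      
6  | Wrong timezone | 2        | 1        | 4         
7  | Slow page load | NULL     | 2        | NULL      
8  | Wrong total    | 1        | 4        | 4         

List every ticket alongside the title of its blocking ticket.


This is a self-join: tickets is joined to a second copy of itself, matching each row's blocked_by to another row's id. Use LEFT JOIN so rows with blocked_by=NULL are kept.
  - ticket 1 (Crash on save): blocked_by=NULL -> NULL
  - ticket 2 (Broken link): blocked_by=NULL -> NULL
  - ticket 3 (Export error): blocked_by=2 -> Broken link
  - ticket 4 (Timeout error): blocked_by=2 -> Broken link
  - ticket 5 (Stale cache): blocked_by=NULL -> NULL
  - ticket 6 (Wrong timezone): blocked_by=4 -> Timeout error
  - ticket 7 (Slow page load): blocked_by=NULL -> NULL
  - ticket 8 (Wrong total): blocked_by=4 -> Timeout error

SQL:
SELECT a.title AS item, b.title AS blocked_by
FROM tickets a
LEFT JOIN tickets b ON a.blocked_by = b.id

Result:
item           | blocked_by   
---------------+--------------
Crash on save  | NULL         
Broken link    | NULL         
Export error   | Broken link  
Timeout error  | Broken link  
Stale cache    | NULL         
Wrong timezone | Timeout error
Slow page load | NULL         
Wrong total    | Timeout error


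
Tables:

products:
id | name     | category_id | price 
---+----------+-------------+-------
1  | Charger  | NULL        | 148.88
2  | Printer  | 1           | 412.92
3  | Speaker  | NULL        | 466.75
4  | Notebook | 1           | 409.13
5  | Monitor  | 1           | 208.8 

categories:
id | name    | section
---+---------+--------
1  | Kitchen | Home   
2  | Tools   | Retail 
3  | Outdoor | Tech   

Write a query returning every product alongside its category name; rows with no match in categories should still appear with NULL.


LEFT JOIN keeps every row from products (the left table); where category_id has no match in categories, the category columns become NULL. Walk through each product:
  - product 1 (Charger): category_id=NULL, no match -> kept with NULL
  - product 2 (Printer): category_id=1 -> matches Kitchen
  - product 3 (Speaker): category_id=NULL, no match -> kept with NULL
  - product 4 (Notebook): category_id=1 -> matches Kitchen
  - product 5 (Monitor): category_id=1 -> matches Kitchen
All 5 rows appear; 2 have NULL category.

SQL:
SELECT a.name, b.name AS category
FROM products a
LEFT JOIN categories b ON a.category_id = b.id

Result:
name     | category
---------+---------
Charger  | NULL    
Printer  | Kitchen 
Speaker  | NULL    
Notebook | Kitchen 
Monitor  | Kitchen 


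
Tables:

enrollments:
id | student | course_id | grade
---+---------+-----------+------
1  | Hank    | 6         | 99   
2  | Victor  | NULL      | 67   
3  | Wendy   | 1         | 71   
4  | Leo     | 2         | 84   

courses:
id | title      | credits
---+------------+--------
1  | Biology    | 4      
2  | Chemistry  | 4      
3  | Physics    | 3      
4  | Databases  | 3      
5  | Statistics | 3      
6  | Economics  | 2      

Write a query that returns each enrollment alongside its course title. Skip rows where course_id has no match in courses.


INNER JOIN keeps only enrollments rows whose course_id matches an id in courses. Walk through each enrollment:
  - enrollment 1 (Hank): course_id=6 -> matches Economics
  - enrollment 2 (Victor): course_id=NULL, no match -> dropped
  - enrollment 3 (Wendy): course_id=1 -> matches Biology
  - enrollment 4 (Leo): course_id=2 -> matches Chemistry
So 1 of 4 rows is dropped.

SQL:
SELECT a.student, b.title AS course
FROM enrollments a
INNER JOIN courses b ON a.course_id = b.id

Result:
student | course   
--------+----------
Hank    | Economics
Wendy   | Biology  
Leo     | Chemistry


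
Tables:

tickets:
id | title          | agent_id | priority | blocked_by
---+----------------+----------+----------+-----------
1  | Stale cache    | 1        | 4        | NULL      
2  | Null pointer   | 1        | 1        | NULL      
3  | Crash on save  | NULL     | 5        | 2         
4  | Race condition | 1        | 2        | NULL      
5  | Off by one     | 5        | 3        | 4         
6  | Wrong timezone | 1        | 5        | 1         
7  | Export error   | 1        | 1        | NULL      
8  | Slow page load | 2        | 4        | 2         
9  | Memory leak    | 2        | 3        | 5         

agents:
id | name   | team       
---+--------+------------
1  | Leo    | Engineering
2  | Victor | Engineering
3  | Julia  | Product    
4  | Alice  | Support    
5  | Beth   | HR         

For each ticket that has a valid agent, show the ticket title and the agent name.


INNER JOIN keeps only tickets rows whose agent_id matches an id in agents. Walk through each ticket:
  - ticket 1 (Stale cache): agent_id=1 -> matches Leo
  - ticket 2 (Null pointer): agent_id=1 -> matches Leo
  - ticket 3 (Crash on save): agent_id=NULL, no match -> dropped
  - ticket 4 (Race condition): agent_id=1 -> matches Leo
  - ticket 5 (Off by one): agent_id=5 -> matches Beth
  - ticket 6 (Wrong timezone): agent_id=1 -> matches Leo
  - ticket 7 (Export error): agent_id=1 -> matches Leo
  - ticket 8 (Slow page load): agent_id=2 -> matches Victor
  - ticket 9 (Memory leak): agent_id=2 -> matches Victor
So 1 of 9 rows is dropped.

SQL:
SELECT a.title, b.name AS agent
FROM tickets a
INNER JOIN agents b ON a.agent_id = b.id

Result:
title          | agent 
---------------+-------
Stale cache    | Leo   
Null pointer   | Leo   
Race condition | Leo   
Off by one     | Beth  
Wrong timezone | Leo   
Export error   | Leo   
Slow page load | Victor
Memory leak    | Victor


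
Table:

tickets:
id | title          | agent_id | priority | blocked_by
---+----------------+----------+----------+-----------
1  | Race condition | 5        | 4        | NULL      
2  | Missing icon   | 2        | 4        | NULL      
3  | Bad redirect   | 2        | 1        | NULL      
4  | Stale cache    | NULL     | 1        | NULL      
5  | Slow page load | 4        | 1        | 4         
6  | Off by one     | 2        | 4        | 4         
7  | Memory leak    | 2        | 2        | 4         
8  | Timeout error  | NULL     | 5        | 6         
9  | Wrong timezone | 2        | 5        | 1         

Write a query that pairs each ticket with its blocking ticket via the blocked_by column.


This is a self-join: tickets is joined to a second copy of itself, matching each row's blocked_by to another row's id. Use LEFT JOIN so rows with blocked_by=NULL are kept.
  - ticket 1 (Race condition): blocked_by=NULL -> NULL
  - ticket 2 (Missing icon): blocked_by=NULL -> NULL
  - ticket 3 (Bad redirect): blocked_by=NULL -> NULL
  - ticket 4 (Stale cache): blocked_by=NULL -> NULL
  - ticket 5 (Slow page load): blocked_by=4 -> Stale cache
  - ticket 6 (Off by one): blocked_by=4 -> Stale cache
  - ticket 7 (Memory leak): blocked_by=4 -> Stale cache
  - ticket 8 (Timeout error): blocked_by=6 -> Off by one
  - ticket 9 (Wrong timezone): blocked_by=1 -> Race condition

SQL:
SELECT a.title AS item, b.title AS blocked_by
FROM tickets a
LEFT JOIN tickets b ON a.blocked_by = b.id

Result:
item           | blocked_by    
---------------+---------------
Race condition | NULL          
Missing icon   | NULL          
Bad redirect   | NULL          
Stale cache    | NULL          
Slow page load | Stale cache   
Off by one     | Stale cache   
Memory leak    | Stale cache   
Timeout error  | Off by one    
Wrong timezone | Race condition


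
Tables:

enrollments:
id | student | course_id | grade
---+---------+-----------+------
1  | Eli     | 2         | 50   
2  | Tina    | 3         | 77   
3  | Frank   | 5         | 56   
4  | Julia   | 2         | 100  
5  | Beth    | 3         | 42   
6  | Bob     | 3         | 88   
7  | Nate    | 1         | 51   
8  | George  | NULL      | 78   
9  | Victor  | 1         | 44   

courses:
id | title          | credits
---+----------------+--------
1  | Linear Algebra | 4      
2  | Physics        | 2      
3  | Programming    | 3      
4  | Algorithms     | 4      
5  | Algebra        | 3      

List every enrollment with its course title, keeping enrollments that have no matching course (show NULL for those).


LEFT JOIN keeps every row from enrollments (the left table); where course_id has no match in courses, the course columns become NULL. Walk through each enrollment:
  - enrollment 1 (Eli): course_id=2 -> matches Physics
  - enrollment 2 (Tina): course_id=3 -> matches Programming
  - enrollment 3 (Frank): course_id=5 -> matches Algebra
  - enrollment 4 (Julia): course_id=2 -> matches Physics
  - enrollment 5 (Beth): course_id=3 -> matches Programming
  - enrollment 6 (Bob): course_id=3 -> matches Programming
  - enrollment 7 (Nate): course_id=1 -> matches Linear Algebra
  - enrollment 8 (George): course_id=NULL, no match -> kept with NULL
  - enrollment 9 (Victor): course_id=1 -> matches Linear Algebra
All 9 rows appear; 1 has NULL course.

SQL:
SELECT a.student, b.title AS course
FROM enrollments a
LEFT JOIN courses b ON a.course_id = b.id

Result:
student | course        
--------+---------------
Eli     | Physics       
Tina    | Programming   
Frank   | Algebra       
Julia   | Physics       
Beth    | Programming   
Bob     | Programming   
Nate    | Linear Algebra
George  | NULL          
Victor  | Linear Algebra


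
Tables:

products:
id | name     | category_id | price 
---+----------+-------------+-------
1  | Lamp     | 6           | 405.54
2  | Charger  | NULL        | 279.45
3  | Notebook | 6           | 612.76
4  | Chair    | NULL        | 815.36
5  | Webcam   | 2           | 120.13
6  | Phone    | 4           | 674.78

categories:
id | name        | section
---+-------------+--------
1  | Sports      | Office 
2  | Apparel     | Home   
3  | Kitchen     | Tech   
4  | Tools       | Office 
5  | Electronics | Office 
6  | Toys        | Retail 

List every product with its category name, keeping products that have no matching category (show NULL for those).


LEFT JOIN keeps every row from products (the left table); where category_id has no match in categories, the category columns become NULL. Walk through each product:
  - product 1 (Lamp): category_id=6 -> matches Toys
  - product 2 (Charger): category_id=NULL, no match -> kept with NULL
  - product 3 (Notebook): category_id=6 -> matches Toys
  - product 4 (Chair): category_id=NULL, no match -> kept with NULL
  - product 5 (Webcam): category_id=2 -> matches Apparel
  - product 6 (Phone): category_id=4 -> matches Tools
All 6 rows appear; 2 have NULL category.

SQL:
SELECT a.name, b.name AS category
FROM products a
LEFT JOIN categories b ON a.category_id = b.id

Result:
name     | category
---------+---------
Lamp     | Toys    
Charger  | NULL    
Notebook | Toys    
Chair    | NULL    
Webcam   | Apparel 
Phone    | Tools   


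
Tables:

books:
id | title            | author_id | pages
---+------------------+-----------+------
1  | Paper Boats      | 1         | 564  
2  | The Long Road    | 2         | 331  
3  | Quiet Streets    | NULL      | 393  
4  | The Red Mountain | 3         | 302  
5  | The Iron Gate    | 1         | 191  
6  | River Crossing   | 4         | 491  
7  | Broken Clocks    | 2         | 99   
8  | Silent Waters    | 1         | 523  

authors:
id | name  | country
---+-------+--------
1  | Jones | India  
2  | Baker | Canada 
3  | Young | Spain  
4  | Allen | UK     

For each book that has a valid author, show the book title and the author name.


INNER JOIN keeps only books rows whose author_id matches an id in authors. Walk through each book:
  - book 1 (Paper Boats): author_id=1 -> matches Jones
  - book 2 (The Long Road): author_id=2 -> matches Baker
  - book 3 (Quiet Streets): author_id=NULL, no match -> dropped
  - book 4 (The Red Mountain): author_id=3 -> matches Young
  - book 5 (The Iron Gate): author_id=1 -> matches Jones
  - book 6 (River Crossing): author_id=4 -> matches Allen
  - book 7 (Broken Clocks): author_id=2 -> matches Baker
  - book 8 (Silent Waters): author_id=1 -> matches Jones
So 1 of 8 rows is dropped.

SQL:
SELECT a.title, b.name AS author
FROM books a
INNER JOIN authors b ON a.author_id = b.id

Result:
title            | author
-----------------+-------
Paper Boats      | Jones 
The Long Road    | Baker 
The Red Mountain | Young 
The Iron Gate    | Jones 
River Crossing   | Allen 
Broken Clocks    | Baker 
Silent Waters    | Jones 


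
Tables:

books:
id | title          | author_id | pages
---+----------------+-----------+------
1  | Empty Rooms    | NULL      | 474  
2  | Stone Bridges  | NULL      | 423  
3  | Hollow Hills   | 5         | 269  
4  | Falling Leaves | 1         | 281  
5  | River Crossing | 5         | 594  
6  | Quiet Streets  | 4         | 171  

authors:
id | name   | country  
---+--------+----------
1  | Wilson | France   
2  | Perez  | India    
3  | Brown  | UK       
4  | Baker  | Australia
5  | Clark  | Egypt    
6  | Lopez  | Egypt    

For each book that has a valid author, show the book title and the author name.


INNER JOIN keeps only books rows whose author_id matches an id in authors. Walk through each book:
  - book 1 (Empty Rooms): author_id=NULL, no match -> dropped
  - book 2 (Stone Bridges): author_id=NULL, no match -> dropped
  - book 3 (Hollow Hills): author_id=5 -> matches Clark
  - book 4 (Falling Leaves): author_id=1 -> matches Wilson
  - book 5 (River Crossing): author_id=5 -> matches Clark
  - book 6 (Quiet Streets): author_id=4 -> matches Baker
So 2 of 6 rows are dropped.

SQL:
SELECT a.title, b.name AS author
FROM books a
INNER JOIN authors b ON a.author_id = b.id

Result:
title          | author
---------------+-------
Hollow Hills   | Clark 
Falling Leaves | Wilson
River Crossing | Clark 
Quiet Streets  | Baker 


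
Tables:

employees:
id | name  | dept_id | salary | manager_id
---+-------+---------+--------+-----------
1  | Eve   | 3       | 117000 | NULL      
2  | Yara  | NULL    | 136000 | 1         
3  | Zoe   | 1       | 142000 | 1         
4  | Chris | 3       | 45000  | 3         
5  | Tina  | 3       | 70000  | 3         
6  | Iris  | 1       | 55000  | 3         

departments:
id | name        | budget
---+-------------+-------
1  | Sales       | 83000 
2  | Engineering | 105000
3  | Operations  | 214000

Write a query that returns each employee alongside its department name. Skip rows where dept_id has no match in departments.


INNER JOIN keeps only employees rows whose dept_id matches an id in departments. Walk through each employee:
  - employee 1 (Eve): dept_id=3 -> matches Operations
  - employee 2 (Yara): dept_id=NULL, no match -> dropped
  - employee 3 (Zoe): dept_id=1 -> matches Sales
  - employee 4 (Chris): dept_id=3 -> matches Operations
  - employee 5 (Tina): dept_id=3 -> matches Operations
  - employee 6 (Iris): dept_id=1 -> matches Sales
So 1 of 6 rows is dropped.

SQL:
SELECT a.name, b.name AS department
FROM employees a
INNER JOIN departments b ON a.dept_id = b.id

Result:
name  | department
------+-----------
Eve   | Operations
Zoe   | Sales     
Chris | Operations
Tina  | Operations
Iris  | Sales     


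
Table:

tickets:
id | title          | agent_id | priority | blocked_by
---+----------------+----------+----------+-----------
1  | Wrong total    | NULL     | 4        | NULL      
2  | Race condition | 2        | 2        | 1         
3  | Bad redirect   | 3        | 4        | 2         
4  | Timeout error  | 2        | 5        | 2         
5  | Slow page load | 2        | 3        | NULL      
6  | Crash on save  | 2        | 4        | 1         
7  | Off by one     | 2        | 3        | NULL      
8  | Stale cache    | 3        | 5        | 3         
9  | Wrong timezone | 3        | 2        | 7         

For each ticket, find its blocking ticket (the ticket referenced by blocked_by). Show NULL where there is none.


This is a self-join: tickets is joined to a second copy of itself, matching each row's blocked_by to another row's id. Use LEFT JOIN so rows with blocked_by=NULL are kept.
  - ticket 1 (Wrong total): blocked_by=NULL -> NULL
  - ticket 2 (Race condition): blocked_by=1 -> Wrong total
  - ticket 3 (Bad redirect): blocked_by=2 -> Race condition
  - ticket 4 (Timeout error): blocked_by=2 -> Race condition
  - ticket 5 (Slow page load): blocked_by=NULL -> NULL
  - ticket 6 (Crash on save): blocked_by=1 -> Wrong total
  - ticket 7 (Off by one): blocked_by=NULL -> NULL
  - ticket 8 (Stale cache): blocked_by=3 -> Bad redirect
  - ticket 9 (Wrong timezone): blocked_by=7 -> Off by one

SQL:
SELECT a.title AS item, b.title AS blocked_by
FROM tickets a
LEFT JOIN tickets b ON a.blocked_by = b.id

Result:
item           | blocked_by    
---------------+---------------
Wrong total    | NULL          
Race condition | Wrong total   
Bad redirect   | Race condition
Timeout error  | Race condition
Slow page load | NULL          
Crash on save  | Wrong total   
Off by one     | NULL          
Stale cache    | Bad redirect  
Wrong timezone | Off by one    


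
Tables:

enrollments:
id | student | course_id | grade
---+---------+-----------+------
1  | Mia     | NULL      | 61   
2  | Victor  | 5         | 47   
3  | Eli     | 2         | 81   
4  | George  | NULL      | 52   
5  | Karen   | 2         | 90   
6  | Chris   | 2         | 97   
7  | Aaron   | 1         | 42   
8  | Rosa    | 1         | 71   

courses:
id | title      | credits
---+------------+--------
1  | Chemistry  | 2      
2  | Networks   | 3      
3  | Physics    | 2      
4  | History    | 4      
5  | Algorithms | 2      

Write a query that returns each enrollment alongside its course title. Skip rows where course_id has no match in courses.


INNER JOIN keeps only enrollments rows whose course_id matches an id in courses. Walk through each enrollment:
  - enrollment 1 (Mia): course_id=NULL, no match -> dropped
  - enrollment 2 (Victor): course_id=5 -> matches Algorithms
  - enrollment 3 (Eli): course_id=2 -> matches Networks
  - enrollment 4 (George): course_id=NULL, no match -> dropped
  - enrollment 5 (Karen): course_id=2 -> matches Networks
  - enrollment 6 (Chris): course_id=2 -> matches Networks
  - enrollment 7 (Aaron): course_id=1 -> matches Chemistry
  - enrollment 8 (Rosa): course_id=1 -> matches Chemistry
So 2 of 8 rows are dropped.

SQL:
SELECT a.student, b.title AS course
FROM enrollments a
INNER JOIN courses b ON a.course_id = b.id

Result:
student | course    
--------+-----------
Victor  | Algorithms
Eli     | Networks  
Karen   | Networks  
Chris   | Networks  
Aaron   | Chemistry 
Rosa    | Chemistry 


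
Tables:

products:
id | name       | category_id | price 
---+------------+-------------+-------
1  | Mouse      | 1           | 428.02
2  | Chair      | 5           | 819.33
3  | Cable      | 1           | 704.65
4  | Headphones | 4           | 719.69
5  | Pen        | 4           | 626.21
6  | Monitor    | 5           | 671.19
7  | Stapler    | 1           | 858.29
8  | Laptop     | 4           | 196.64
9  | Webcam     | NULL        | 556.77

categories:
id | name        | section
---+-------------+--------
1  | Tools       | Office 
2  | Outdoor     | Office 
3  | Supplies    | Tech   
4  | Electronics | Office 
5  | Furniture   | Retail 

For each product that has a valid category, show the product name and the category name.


INNER JOIN keeps only products rows whose category_id matches an id in categories. Walk through each product:
  - product 1 (Mouse): category_id=1 -> matches Tools
  - product 2 (Chair): category_id=5 -> matches Furniture
  - product 3 (Cable): category_id=1 -> matches Tools
  - product 4 (Headphones): category_id=4 -> matches Electronics
  - product 5 (Pen): category_id=4 -> matches Electronics
  - product 6 (Monitor): category_id=5 -> matches Furniture
  - product 7 (Stapler): category_id=1 -> matches Tools
  - product 8 (Laptop): category_id=4 -> matches Electronics
  - product 9 (Webcam): category_id=NULL, no match -> dropped
So 1 of 9 rows is dropped.

SQL:
SELECT a.name, b.name AS category
FROM products a
INNER JOIN categories b ON a.category_id = b.id

Result:
name       | category   
-----------+------------
Mouse      | Tools      
Chair      | Furniture  
Cable      | Tools      
Headphones | Electronics
Pen        | Electronics
Monitor    | Furniture  
Stapler    | Tools      
Laptop     | Electronics


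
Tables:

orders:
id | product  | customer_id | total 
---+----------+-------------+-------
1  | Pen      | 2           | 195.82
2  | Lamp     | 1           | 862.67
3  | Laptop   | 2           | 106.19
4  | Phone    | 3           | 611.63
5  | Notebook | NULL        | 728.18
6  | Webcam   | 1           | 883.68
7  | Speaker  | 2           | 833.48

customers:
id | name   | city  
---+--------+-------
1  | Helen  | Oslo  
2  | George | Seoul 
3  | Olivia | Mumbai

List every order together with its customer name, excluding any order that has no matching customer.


INNER JOIN keeps only orders rows whose customer_id matches an id in customers. Walk through each order:
  - order 1 (Pen): customer_id=2 -> matches George
  - order 2 (Lamp): customer_id=1 -> matches Helen
  - order 3 (Laptop): customer_id=2 -> matches George
  - order 4 (Phone): customer_id=3 -> matches Olivia
  - order 5 (Notebook): customer_id=NULL, no match -> dropped
  - order 6 (Webcam): customer_id=1 -> matches Helen
  - order 7 (Speaker): customer_id=2 -> matches George
So 1 of 7 rows is dropped.

SQL:
SELECT a.product, b.name AS customer
FROM orders a
INNER JOIN customers b ON a.customer_id = b.id

Result:
product | customer
--------+---------
Pen     | George  
Lamp    | Helen   
Laptop  | George  
Phone   | Olivia  
Webcam  | Helen   
Speaker | George  


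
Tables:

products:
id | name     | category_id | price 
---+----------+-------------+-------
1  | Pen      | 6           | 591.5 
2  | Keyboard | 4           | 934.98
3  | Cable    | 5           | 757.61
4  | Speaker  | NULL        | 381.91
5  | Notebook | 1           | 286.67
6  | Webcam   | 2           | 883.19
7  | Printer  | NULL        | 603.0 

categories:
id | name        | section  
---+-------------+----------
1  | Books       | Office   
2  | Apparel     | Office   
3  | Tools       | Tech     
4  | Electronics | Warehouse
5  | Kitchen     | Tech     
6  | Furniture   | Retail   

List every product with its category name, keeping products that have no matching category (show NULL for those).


LEFT JOIN keeps every row from products (the left table); where category_id has no match in categories, the category columns become NULL. Walk through each product:
  - product 1 (Pen): category_id=6 -> matches Furniture
  - product 2 (Keyboard): category_id=4 -> matches Electronics
  - product 3 (Cable): category_id=5 -> matches Kitchen
  - product 4 (Speaker): category_id=NULL, no match -> kept with NULL
  - product 5 (Notebook): category_id=1 -> matches Books
  - product 6 (Webcam): category_id=2 -> matches Apparel
  - product 7 (Printer): category_id=NULL, no match -> kept with NULL
All 7 rows appear; 2 have NULL category.

SQL:
SELECT a.name, b.name AS category
FROM products a
LEFT JOIN categories b ON a.category_id = b.id

Result:
name     | category   
---------+------------
Pen      | Furniture  
Keyboard | Electronics
Cable    | Kitchen    
Speaker  | NULL       
Notebook | Books      
Webcam   | Apparel    
Printer  | NULL       


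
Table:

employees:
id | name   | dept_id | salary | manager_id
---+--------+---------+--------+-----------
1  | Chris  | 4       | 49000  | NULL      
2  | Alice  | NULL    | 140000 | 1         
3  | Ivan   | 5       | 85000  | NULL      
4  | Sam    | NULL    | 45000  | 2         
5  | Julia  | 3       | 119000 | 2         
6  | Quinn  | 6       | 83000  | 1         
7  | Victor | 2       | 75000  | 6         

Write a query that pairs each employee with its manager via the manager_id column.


This is a self-join: employees is joined to a second copy of itself, matching each row's manager_id to another row's id. Use LEFT JOIN so rows with manager_id=NULL are kept.
  - employee 1 (Chris): manager_id=NULL -> NULL
  - employee 2 (Alice): manager_id=1 -> Chris
  - employee 3 (Ivan): manager_id=NULL -> NULL
  - employee 4 (Sam): manager_id=2 -> Alice
  - employee 5 (Julia): manager_id=2 -> Alice
  - employee 6 (Quinn): manager_id=1 -> Chris
  - employee 7 (Victor): manager_id=6 -> Quinn

SQL:
SELECT a.name AS item, b.name AS manager
FROM employees a
LEFT JOIN employees b ON a.manager_id = b.id

Result:
item   | manager
-------+--------
Chris  | NULL   
Alice  | Chris  
Ivan   | NULL   
Sam    | Alice  
Julia  | Alice  
Quinn  | Chris  
Victor | Quinn  


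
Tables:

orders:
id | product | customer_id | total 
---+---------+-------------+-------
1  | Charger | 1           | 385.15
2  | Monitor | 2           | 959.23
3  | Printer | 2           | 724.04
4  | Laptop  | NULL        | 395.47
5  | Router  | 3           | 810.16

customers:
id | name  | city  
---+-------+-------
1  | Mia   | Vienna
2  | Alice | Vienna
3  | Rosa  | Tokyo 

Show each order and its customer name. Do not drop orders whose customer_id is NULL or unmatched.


LEFT JOIN keeps every row from orders (the left table); where customer_id has no match in customers, the customer columns become NULL. Walk through each order:
  - order 1 (Charger): customer_id=1 -> matches Mia
  - order 2 (Monitor): customer_id=2 -> matches Alice
  - order 3 (Printer): customer_id=2 -> matches Alice
  - order 4 (Laptop): customer_id=NULL, no match -> kept with NULL
  - order 5 (Router): customer_id=3 -> matches Rosa
All 5 rows appear; 1 has NULL customer.

SQL:
SELECT a.product, b.name AS customer
FROM orders a
LEFT JOIN customers b ON a.customer_id = b.id

Result:
product | customer
--------+---------
Charger | Mia     
Monitor | Alice   
Printer | Alice   
Laptop  | NULL    
Router  | Rosa    


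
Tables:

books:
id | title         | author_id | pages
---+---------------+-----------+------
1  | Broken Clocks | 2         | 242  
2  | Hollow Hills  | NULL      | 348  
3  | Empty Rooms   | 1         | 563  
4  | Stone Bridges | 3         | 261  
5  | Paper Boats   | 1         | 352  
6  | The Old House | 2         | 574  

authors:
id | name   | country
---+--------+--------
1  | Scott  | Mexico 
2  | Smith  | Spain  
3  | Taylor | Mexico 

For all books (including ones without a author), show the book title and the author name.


LEFT JOIN keeps every row from books (the left table); where author_id has no match in authors, the author columns become NULL. Walk through each book:
  - book 1 (Broken Clocks): author_id=2 -> matches Smith
  - book 2 (Hollow Hills): author_id=NULL, no match -> kept with NULL
  - book 3 (Empty Rooms): author_id=1 -> matches Scott
  - book 4 (Stone Bridges): author_id=3 -> matches Taylor
  - book 5 (Paper Boats): author_id=1 -> matches Scott
  - book 6 (The Old House): author_id=2 -> matches Smith
All 6 rows appear; 1 has NULL author.

SQL:
SELECT a.title, b.name AS author
FROM books a
LEFT JOIN authors b ON a.author_id = b.id

Result:
title         | author
--------------+-------
Broken Clocks | Smith 
Hollow Hills  | NULL  
Empty Rooms   | Scott 
Stone Bridges | Taylor
Paper Boats   | Scott 
The Old House | Smith 


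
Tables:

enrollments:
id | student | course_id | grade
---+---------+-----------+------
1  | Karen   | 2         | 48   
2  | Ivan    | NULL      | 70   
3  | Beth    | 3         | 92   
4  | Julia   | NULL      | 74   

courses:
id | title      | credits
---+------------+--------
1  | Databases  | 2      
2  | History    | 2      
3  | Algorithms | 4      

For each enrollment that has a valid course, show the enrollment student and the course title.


INNER JOIN keeps only enrollments rows whose course_id matches an id in courses. Walk through each enrollment:
  - enrollment 1 (Karen): course_id=2 -> matches History
  - enrollment 2 (Ivan): course_id=NULL, no match -> dropped
  - enrollment 3 (Beth): course_id=3 -> matches Algorithms
  - enrollment 4 (Julia): course_id=NULL, no match -> dropped
So 2 of 4 rows are dropped.

SQL:
SELECT a.student, b.title AS course
FROM enrollments a
INNER JOIN courses b ON a.course_id = b.id

Result:
student | course    
--------+-----------
Karen   | History   
Beth    | Algorithms


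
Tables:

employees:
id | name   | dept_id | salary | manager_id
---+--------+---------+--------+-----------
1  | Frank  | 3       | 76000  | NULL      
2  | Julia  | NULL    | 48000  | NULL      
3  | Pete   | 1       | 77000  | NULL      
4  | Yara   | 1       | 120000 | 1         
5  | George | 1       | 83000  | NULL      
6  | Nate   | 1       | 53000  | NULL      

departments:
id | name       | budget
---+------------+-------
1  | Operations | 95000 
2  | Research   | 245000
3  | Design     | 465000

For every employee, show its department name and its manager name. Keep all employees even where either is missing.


Two LEFT JOINs from the same base table employees: one to departments via dept_id, one to employees itself via manager_id. Both are LEFT so every employee is preserved.
Match against departments:
  - employee 1 (Frank): dept_id=3 -> matches Design
  - employee 2 (Julia): dept_id=NULL, no match -> kept with NULL
  - employee 3 (Pete): dept_id=1 -> matches Operations
  - employee 4 (Yara): dept_id=1 -> matches Operations
  - employee 5 (George): dept_id=1 -> matches Operations
  - employee 6 (Nate): dept_id=1 -> matches Operations
Match against employees (self):
  - employee 1 (Frank): manager_id=NULL -> NULL
  - employee 2 (Julia): manager_id=NULL -> NULL
  - employee 3 (Pete): manager_id=NULL -> NULL
  - employee 4 (Yara): manager_id=1 -> Frank
  - employee 5 (George): manager_id=NULL -> NULL
  - employee 6 (Nate): manager_id=NULL -> NULL

SQL:
SELECT a.name, b.name AS department, c.name AS manager
FROM employees a
LEFT JOIN departments b ON a.dept_id = b.id
LEFT JOIN employees c ON a.manager_id = c.id

Result:
name   | department | manager
-------+------------+--------
Frank  | Design     | NULL   
Julia  | NULL       | NULL   
Pete   | Operations | NULL   
Yara   | Operations | Frank  
George | Operations | NULL   
Nate   | Operations | NULL   


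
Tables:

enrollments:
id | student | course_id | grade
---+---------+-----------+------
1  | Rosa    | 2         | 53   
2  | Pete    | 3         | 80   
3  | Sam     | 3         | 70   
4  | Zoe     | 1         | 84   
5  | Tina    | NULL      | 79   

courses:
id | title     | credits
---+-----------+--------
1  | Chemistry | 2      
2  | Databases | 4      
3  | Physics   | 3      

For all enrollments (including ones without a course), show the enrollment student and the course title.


LEFT JOIN keeps every row from enrollments (the left table); where course_id has no match in courses, the course columns become NULL. Walk through each enrollment:
  - enrollment 1 (Rosa): course_id=2 -> matches Databases
  - enrollment 2 (Pete): course_id=3 -> matches Physics
  - enrollment 3 (Sam): course_id=3 -> matches Physics
  - enrollment 4 (Zoe): course_id=1 -> matches Chemistry
  - enrollment 5 (Tina): course_id=NULL, no match -> kept with NULL
All 5 rows appear; 1 has NULL course.

SQL:
SELECT a.student, b.title AS course
FROM enrollments a
LEFT JOIN courses b ON a.course_id = b.id

Result:
student | course   
--------+----------
Rosa    | Databases
Pete    | Physics  
Sam     | Physics  
Zoe     | Chemistry
Tina    | NULL     


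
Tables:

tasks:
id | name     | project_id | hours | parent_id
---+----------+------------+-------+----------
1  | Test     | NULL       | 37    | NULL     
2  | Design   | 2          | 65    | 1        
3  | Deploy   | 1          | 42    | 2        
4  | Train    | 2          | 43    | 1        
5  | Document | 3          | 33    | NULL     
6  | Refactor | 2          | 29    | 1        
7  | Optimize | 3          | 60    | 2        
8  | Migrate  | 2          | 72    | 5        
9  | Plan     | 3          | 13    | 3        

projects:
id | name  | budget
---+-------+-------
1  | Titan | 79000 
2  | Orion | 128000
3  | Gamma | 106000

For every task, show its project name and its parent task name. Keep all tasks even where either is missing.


Two LEFT JOINs from the same base table tasks: one to projects via project_id, one to tasks itself via parent_id. Both are LEFT so every task is preserved.
Match against projects:
  - task 1 (Test): project_id=NULL, no match -> kept with NULL
  - task 2 (Design): project_id=2 -> matches Orion
  - task 3 (Deploy): project_id=1 -> matches Titan
  - task 4 (Train): project_id=2 -> matches Orion
  - task 5 (Document): project_id=3 -> matches Gamma
  - task 6 (Refactor): project_id=2 -> matches Orion
  - task 7 (Optimize): project_id=3 -> matches Gamma
  - task 8 (Migrate): project_id=2 -> matches Orion
  - task 9 (Plan): project_id=3 -> matches Gamma
Match against tasks (self):
  - task 1 (Test): parent_id=NULL -> NULL
  - task 2 (Design): parent_id=1 -> Test
  - task 3 (Deploy): parent_id=2 -> Design
  - task 4 (Train): parent_id=1 -> Test
  - task 5 (Document): parent_id=NULL -> NULL
  - task 6 (Refactor): parent_id=1 -> Test
  - task 7 (Optimize): parent_id=2 -> Design
  - task 8 (Migrate): parent_id=5 -> Document
  - task 9 (Plan): parent_id=3 -> Deploy

SQL:
SELECT a.name, b.name AS project, c.name AS parent
FROM tasks a
LEFT JOIN projects b ON a.project_id = b.id
LEFT JOIN tasks c ON a.parent_id = c.id

Result:
name     | project | parent  
---------+---------+---------
Test     | NULL    | NULL    
Design   | Orion   | Test    
Deploy   | Titan   | Design  
Train    | Orion   | Test    
Document | Gamma   | NULL    
Refactor | Orion   | Test    
Optimize | Gamma   | Design  
Migrate  | Orion   | Document
Plan     | Gamma   | Deploy  


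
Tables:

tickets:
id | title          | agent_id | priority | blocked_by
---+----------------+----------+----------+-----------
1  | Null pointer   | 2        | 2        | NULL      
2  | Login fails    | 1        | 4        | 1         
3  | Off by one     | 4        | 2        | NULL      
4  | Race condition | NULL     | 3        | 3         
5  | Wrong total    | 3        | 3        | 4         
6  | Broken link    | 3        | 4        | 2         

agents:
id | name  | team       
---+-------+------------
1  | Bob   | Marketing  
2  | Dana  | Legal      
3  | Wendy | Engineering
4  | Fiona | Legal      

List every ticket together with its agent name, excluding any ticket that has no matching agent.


INNER JOIN keeps only tickets rows whose agent_id matches an id in agents. Walk through each ticket:
  - ticket 1 (Null pointer): agent_id=2 -> matches Dana
  - ticket 2 (Login fails): agent_id=1 -> matches Bob
  - ticket 3 (Off by one): agent_id=4 -> matches Fiona
  - ticket 4 (Race condition): agent_id=NULL, no match -> dropped
  - ticket 5 (Wrong total): agent_id=3 -> matches Wendy
  - ticket 6 (Broken link): agent_id=3 -> matches Wendy
So 1 of 6 rows is dropped.

SQL:
SELECT a.title, b.name AS agent
FROM tickets a
INNER JOIN agents b ON a.agent_id = b.id

Result:
title        | agent
-------------+------
Null pointer | Dana 
Login fails  | Bob  
Off by one   | Fiona
Wrong total  | Wendy
Broken link  | Wendy
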